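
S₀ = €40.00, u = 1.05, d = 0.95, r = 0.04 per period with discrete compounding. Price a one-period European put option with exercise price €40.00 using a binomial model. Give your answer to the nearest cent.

€0.19

Risk-neutral probability p = (1 + 0.04 − 0.95)/(1.05 − 0.95) = 0.0900/0.1000 = 0.9000
Terminal stock prices: S_u = 42, S_d = 38
Terminal payoffs (K − S): max(-2, 0) = 0, max(2, 0) = 2
Node 0 (S = 40): V_0 = 1/1.04·[0.9000·0.0000 + 0.1000·2.0000] = 0.1923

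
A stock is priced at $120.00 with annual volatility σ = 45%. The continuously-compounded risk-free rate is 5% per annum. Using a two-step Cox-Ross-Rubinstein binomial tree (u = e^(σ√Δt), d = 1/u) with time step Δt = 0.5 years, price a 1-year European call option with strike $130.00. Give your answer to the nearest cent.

CRR parameters: u = e^(σ√Δt) = e^(0.45·√0.5) = 1.3746, d = 1/u = 0.7275
Per-period rate: rΔt = 0.05·0.5 = 0.025, so R = e^0.025 = 1.0253
Risk-neutral probability p = (e^0.025 − 0.7275)/(1.3746 − 0.7275) = 0.2979/0.6472 = 0.4602
Terminal stock prices: S_uu = 226.8, S_ud = 120, S_dd = 63.5
Terminal payoffs (S − K): max(96.76, 0) = 96.76, max(-10, 0) = 0, max(-66.5, 0) = 0
Node u (S = 165): V_u = e^(−0.025)·[0.4602·96.7590 + 0.5398·0.0000] = 43.4320
Node d (S = 87.3): V_d = e^(−0.025)·[0.4602·0.0000 + 0.5398·0.0000] = 0.0000
Node 0 (S = 120): V_0 = e^(−0.025)·[0.4602·43.4320 + 0.5398·0.0000] = 19.4952

$19.50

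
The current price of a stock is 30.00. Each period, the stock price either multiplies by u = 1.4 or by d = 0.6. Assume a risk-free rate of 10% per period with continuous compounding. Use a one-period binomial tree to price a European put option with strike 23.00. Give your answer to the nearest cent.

Risk-neutral probability p = (e^0.1 − 0.6)/(1.4 − 0.6) = 0.5052/0.8000 = 0.6315
Terminal stock prices: S_u = 42, S_d = 18
Terminal payoffs (K − S): max(-19, 0) = 0, max(5, 0) = 5
Node 0 (S = 30): V_0 = e^(−0.1)·[0.6315·0.0000 + 0.3685·5.0000] = 1.6673

1.67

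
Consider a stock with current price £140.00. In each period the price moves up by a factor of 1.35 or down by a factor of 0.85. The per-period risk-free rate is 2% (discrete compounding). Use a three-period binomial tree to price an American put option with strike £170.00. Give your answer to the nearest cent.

£38.16

Risk-neutral probability p = (1 + 0.02 − 0.85)/(1.35 − 0.85) = 0.1700/0.5000 = 0.3400
Terminal stock prices: S_uuu = 344.5, S_uud = 216.9, S_udd = 136.6, S_ddd = 85.98
Terminal payoffs (K − S): max(-174.5, 0) = 0, max(-46.88, 0) = 0, max(33.45, 0) = 33.45, max(84.02, 0) = 84.02
Node uu (S = 255.2): continuation = 1/1.02·[0.3400·0.0000 + 0.6600·0.0000] = 0.0000; exercise value = 0.0000 ≤ continuation, so V_uu = 0.0000
Node ud (S = 160.7): continuation = 1/1.02·[0.3400·0.0000 + 0.6600·33.4475] = 21.6425; exercise value = 9.3500 ≤ continuation, so V_ud = 21.6425
Node dd (S = 101.1): continuation = 1/1.02·[0.3400·33.4475 + 0.6600·84.0225] = 65.5167; exercise value = 68.8500 > continuation, so V_dd = 68.8500 (exercise)
Node u (S = 189): continuation = 1/1.02·[0.3400·0.0000 + 0.6600·21.6425] = 14.0040; exercise value = 0.0000 ≤ continuation, so V_u = 14.0040
Node d (S = 119): continuation = 1/1.02·[0.3400·21.6425 + 0.6600·68.8500] = 51.7642; exercise value = 51.0000 ≤ continuation, so V_d = 51.7642
Node 0 (S = 140): continuation = 1/1.02·[0.3400·14.0040 + 0.6600·51.7642] = 38.1625; exercise value = 30.0000 ≤ continuation, so V_0 = 38.1625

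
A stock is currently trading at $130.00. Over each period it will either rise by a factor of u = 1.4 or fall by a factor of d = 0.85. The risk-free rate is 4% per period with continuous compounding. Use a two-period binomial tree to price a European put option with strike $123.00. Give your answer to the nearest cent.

$11.45

Risk-neutral probability p = (e^0.04 − 0.85)/(1.4 − 0.85) = 0.1908/0.5500 = 0.3469
Terminal stock prices: S_uu = 254.8, S_ud = 154.7, S_dd = 93.92
Terminal payoffs (K − S): max(-131.8, 0) = 0, max(-31.7, 0) = 0, max(29.08, 0) = 29.08
Node u (S = 182): V_u = e^(−0.04)·[0.3469·0.0000 + 0.6531·0.0000] = 0.0000
Node d (S = 110.5): V_d = e^(−0.04)·[0.3469·0.0000 + 0.6531·29.0750] = 18.2435
Node 0 (S = 130): V_0 = e^(−0.04)·[0.3469·0.0000 + 0.6531·18.2435] = 11.4472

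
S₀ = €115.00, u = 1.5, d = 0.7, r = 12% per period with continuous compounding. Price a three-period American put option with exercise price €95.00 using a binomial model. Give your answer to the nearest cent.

€8.29

Risk-neutral probability p = (e^0.12 − 0.7)/(1.5 − 0.7) = 0.4275/0.8000 = 0.5344
Terminal stock prices: S_uuu = 388.1, S_uud = 181.1, S_udd = 84.52, S_ddd = 39.44
Terminal payoffs (K − S): max(-293.1, 0) = 0, max(-86.12, 0) = 0, max(10.48, 0) = 10.48, max(55.56, 0) = 55.56
Node uu (S = 258.8): continuation = e^(−0.12)·[0.5344·0.0000 + 0.4656·0.0000] = 0.0000; exercise value = 0.0000 ≤ continuation, so V_uu = 0.0000
Node ud (S = 120.7): continuation = e^(−0.12)·[0.5344·0.0000 + 0.4656·10.4750] = 4.3259; exercise value = 0.0000 ≤ continuation, so V_ud = 4.3259
Node dd (S = 56.35): continuation = e^(−0.12)·[0.5344·10.4750 + 0.4656·55.5550] = 27.9074; exercise value = 38.6500 > continuation, so V_dd = 38.6500 (exercise)
Node u (S = 172.5): continuation = e^(−0.12)·[0.5344·0.0000 + 0.4656·4.3259] = 1.7865; exercise value = 0.0000 ≤ continuation, so V_u = 1.7865
Node d (S = 80.5): continuation = e^(−0.12)·[0.5344·4.3259 + 0.4656·38.6500] = 18.0118; exercise value = 14.5000 ≤ continuation, so V_d = 18.0118
Node 0 (S = 115): continuation = e^(−0.12)·[0.5344·1.7865 + 0.4656·18.0118] = 8.2851; exercise value = 0.0000 ≤ continuation, so V_0 = 8.2851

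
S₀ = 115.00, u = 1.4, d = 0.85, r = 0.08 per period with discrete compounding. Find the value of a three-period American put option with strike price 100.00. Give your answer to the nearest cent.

Risk-neutral probability p = (1 + 0.08 − 0.85)/(1.4 − 0.85) = 0.2300/0.5500 = 0.4182
Terminal stock prices: S_uuu = 315.6, S_uud = 191.6, S_udd = 116.3, S_ddd = 70.62
Terminal payoffs (K − S): max(-215.6, 0) = 0, max(-91.59, 0) = 0, max(-16.32, 0) = 0, max(29.38, 0) = 29.38
Node uu (S = 225.4): continuation = 1/1.08·[0.4182·0.0000 + 0.5818·0.0000] = 0.0000; exercise value = 0.0000 ≤ continuation, so V_uu = 0.0000
Node ud (S = 136.8): continuation = 1/1.08·[0.4182·0.0000 + 0.5818·0.0000] = 0.0000; exercise value = 0.0000 ≤ continuation, so V_ud = 0.0000
Node dd (S = 83.09): continuation = 1/1.08·[0.4182·0.0000 + 0.5818·29.3756] = 15.8253; exercise value = 16.9125 > continuation, so V_dd = 16.9125 (exercise)
Node u (S = 161): continuation = 1/1.08·[0.4182·0.0000 + 0.5818·0.0000] = 0.0000; exercise value = 0.0000 ≤ continuation, so V_u = 0.0000
Node d (S = 97.75): continuation = 1/1.08·[0.4182·0.0000 + 0.5818·16.9125] = 9.1111; exercise value = 2.2500 ≤ continuation, so V_d = 9.1111
Node 0 (S = 115): continuation = 1/1.08·[0.4182·0.0000 + 0.5818·9.1111] = 4.9083; exercise value = 0.0000 ≤ continuation, so V_0 = 4.9083

4.91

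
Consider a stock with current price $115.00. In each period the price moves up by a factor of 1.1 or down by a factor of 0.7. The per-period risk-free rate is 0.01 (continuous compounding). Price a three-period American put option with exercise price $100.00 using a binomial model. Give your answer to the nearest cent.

$6.64

Risk-neutral probability p = (e^0.01 − 0.7)/(1.1 − 0.7) = 0.3101/0.4000 = 0.7751
Terminal stock prices: S_uuu = 153.1, S_uud = 97.41, S_udd = 61.98, S_ddd = 39.44
Terminal payoffs (K − S): max(-53.07, 0) = 0, max(2.595, 0) = 2.595, max(38.02, 0) = 38.02, max(60.56, 0) = 60.56
Node uu (S = 139.2): continuation = e^(−0.01)·[0.7751·0.0000 + 0.2249·2.5950] = 0.5777; exercise value = 0.0000 ≤ continuation, so V_uu = 0.5777
Node ud (S = 88.55): continuation = e^(−0.01)·[0.7751·2.5950 + 0.2249·38.0150] = 10.4550; exercise value = 11.4500 > continuation, so V_ud = 11.4500 (exercise)
Node dd (S = 56.35): continuation = e^(−0.01)·[0.7751·38.0150 + 0.2249·60.5550] = 42.6550; exercise value = 43.6500 > continuation, so V_dd = 43.6500 (exercise)
Node u (S = 126.5): continuation = e^(−0.01)·[0.7751·0.5777 + 0.2249·11.4500] = 2.9926; exercise value = 0.0000 ≤ continuation, so V_u = 2.9926
Node d (S = 80.5): continuation = e^(−0.01)·[0.7751·11.4500 + 0.2249·43.6500] = 18.5050; exercise value = 19.5000 > continuation, so V_d = 19.5000 (exercise)
Node 0 (S = 115): continuation = e^(−0.01)·[0.7751·2.9926 + 0.2249·19.5000] = 6.6380; exercise value = 0.0000 ≤ continuation, so V_0 = 6.6380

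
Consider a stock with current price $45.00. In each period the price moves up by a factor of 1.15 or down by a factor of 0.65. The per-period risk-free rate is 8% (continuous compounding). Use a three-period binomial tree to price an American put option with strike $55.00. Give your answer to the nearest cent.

Risk-neutral probability p = (e^0.08 − 0.65)/(1.15 − 0.65) = 0.4333/0.5000 = 0.8666
Terminal stock prices: S_uuu = 68.44, S_uud = 38.68, S_udd = 21.86, S_ddd = 12.36
Terminal payoffs (K − S): max(-13.44, 0) = 0, max(16.32, 0) = 16.32, max(33.14, 0) = 33.14, max(42.64, 0) = 42.64
Node uu (S = 59.51): continuation = e^(−0.08)·[0.8666·0.0000 + 0.1334·16.3169] = 2.0097; exercise value = 0.0000 ≤ continuation, so V_uu = 2.0097
Node ud (S = 33.64): continuation = e^(−0.08)·[0.8666·16.3169 + 0.1334·33.1356] = 17.1339; exercise value = 21.3625 > continuation, so V_ud = 21.3625 (exercise)
Node dd (S = 19.01): continuation = e^(−0.08)·[0.8666·33.1356 + 0.1334·42.6419] = 31.7589; exercise value = 35.9875 > continuation, so V_dd = 35.9875 (exercise)
Node u (S = 51.75): continuation = e^(−0.08)·[0.8666·2.0097 + 0.1334·21.3625] = 4.2388; exercise value = 3.2500 ≤ continuation, so V_u = 4.2388
Node d (S = 29.25): continuation = e^(−0.08)·[0.8666·21.3625 + 0.1334·35.9875] = 21.5214; exercise value = 25.7500 > continuation, so V_d = 25.7500 (exercise)
Node 0 (S = 45): continuation = e^(−0.08)·[0.8666·4.2388 + 0.1334·25.7500] = 6.5624; exercise value = 10.0000 > continuation, so V_0 = 10.0000 (exercise)

$10.00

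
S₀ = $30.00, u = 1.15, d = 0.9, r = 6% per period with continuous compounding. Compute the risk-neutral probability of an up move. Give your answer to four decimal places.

Risk-neutral probability p = (e^0.06 − 0.9)/(1.15 − 0.9) = 0.1618/0.2500 = 0.6473

p = 0.6473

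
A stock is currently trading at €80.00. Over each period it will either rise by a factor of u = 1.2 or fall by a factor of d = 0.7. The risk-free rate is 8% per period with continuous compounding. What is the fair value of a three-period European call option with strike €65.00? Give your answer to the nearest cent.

€31.02

Risk-neutral probability p = (e^0.08 − 0.7)/(1.2 − 0.7) = 0.3833/0.5000 = 0.7666
Terminal stock prices: S_uuu = 138.2, S_uud = 80.64, S_udd = 47.04, S_ddd = 27.44
Terminal payoffs (S − K): max(73.24, 0) = 73.24, max(15.64, 0) = 15.64, max(-17.96, 0) = 0, max(-37.56, 0) = 0
Node uu (S = 115.2): V_uu = e^(−0.08)·[0.7666·73.2400 + 0.2334·15.6400] = 55.1974
Node ud (S = 67.2): V_ud = e^(−0.08)·[0.7666·15.6400 + 0.2334·0.0000] = 11.0674
Node dd (S = 39.2): V_dd = e^(−0.08)·[0.7666·0.0000 + 0.2334·0.0000] = 0.0000
Node u (S = 96): V_u = e^(−0.08)·[0.7666·55.1974 + 0.2334·11.0674] = 41.4446
Node d (S = 56): V_d = e^(−0.08)·[0.7666·11.0674 + 0.2334·0.0000] = 7.8317
Node 0 (S = 80): V_0 = e^(−0.08)·[0.7666·41.4446 + 0.2334·7.8317] = 31.0153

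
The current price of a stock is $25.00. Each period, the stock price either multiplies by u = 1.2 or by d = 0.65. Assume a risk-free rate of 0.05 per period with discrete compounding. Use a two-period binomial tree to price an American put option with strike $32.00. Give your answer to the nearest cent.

$7.00

Risk-neutral probability p = (1 + 0.05 − 0.65)/(1.2 − 0.65) = 0.4000/0.5500 = 0.7273
Terminal stock prices: S_uu = 36, S_ud = 19.5, S_dd = 10.56
Terminal payoffs (K − S): max(-4, 0) = 0, max(12.5, 0) = 12.5, max(21.44, 0) = 21.44
Node u (S = 30): continuation = 1/1.05·[0.7273·0.0000 + 0.2727·12.5000] = 3.2468; exercise value = 2.0000 ≤ continuation, so V_u = 3.2468
Node d (S = 16.25): continuation = 1/1.05·[0.7273·12.5000 + 0.2727·21.4375] = 14.2262; exercise value = 15.7500 > continuation, so V_d = 15.7500 (exercise)
Node 0 (S = 25): continuation = 1/1.05·[0.7273·3.2468 + 0.2727·15.7500] = 6.3397; exercise value = 7.0000 > continuation, so V_0 = 7.0000 (exercise)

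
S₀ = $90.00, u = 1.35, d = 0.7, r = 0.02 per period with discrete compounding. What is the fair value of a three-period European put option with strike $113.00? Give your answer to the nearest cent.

Risk-neutral probability p = (1 + 0.02 − 0.7)/(1.35 − 0.7) = 0.3200/0.6500 = 0.4923
Terminal stock prices: S_uuu = 221.4, S_uud = 114.8, S_udd = 59.53, S_ddd = 30.87
Terminal payoffs (K − S): max(-108.4, 0) = 0, max(-1.818, 0) = 0, max(53.47, 0) = 53.47, max(82.13, 0) = 82.13
Node uu (S = 164): V_uu = 1/1.02·[0.4923·0.0000 + 0.5077·0.0000] = 0.0000
Node ud (S = 85.05): V_ud = 1/1.02·[0.4923·0.0000 + 0.5077·53.4650] = 26.6115
Node dd (S = 44.1): V_dd = 1/1.02·[0.4923·53.4650 + 0.5077·82.1300] = 66.6843
Node u (S = 121.5): V_u = 1/1.02·[0.4923·0.0000 + 0.5077·26.6115] = 13.2456
Node d (S = 63): V_d = 1/1.02·[0.4923·26.6115 + 0.5077·66.6843] = 46.0355
Node 0 (S = 90): V_0 = 1/1.02·[0.4923·13.2456 + 0.5077·46.0355] = 29.3066

$29.31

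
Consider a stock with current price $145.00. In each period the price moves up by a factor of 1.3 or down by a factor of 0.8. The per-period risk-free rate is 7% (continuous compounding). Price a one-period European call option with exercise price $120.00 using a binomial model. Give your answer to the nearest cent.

$34.81

Risk-neutral probability p = (e^0.07 − 0.8)/(1.3 − 0.8) = 0.2725/0.5000 = 0.5450
Terminal stock prices: S_u = 188.5, S_d = 116
Terminal payoffs (S − K): max(68.5, 0) = 68.5, max(-4, 0) = 0
Node 0 (S = 145): V_0 = e^(−0.07)·[0.5450·68.5000 + 0.4550·0.0000] = 34.8096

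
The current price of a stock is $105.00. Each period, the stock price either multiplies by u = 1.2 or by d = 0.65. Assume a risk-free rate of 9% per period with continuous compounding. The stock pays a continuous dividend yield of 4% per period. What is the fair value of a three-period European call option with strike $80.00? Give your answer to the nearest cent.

Per-period risk-free factor R = e^0.09 = 1.0942; dividend-adjusted growth = e^(0.09−0.04) = 1.0513.
Risk-neutral probability p = (1.0513 − 0.65)/(1.2 − 0.65) = 0.4013/0.5500 = 0.7296
Terminal stock prices: S_uuu = 181.4, S_uud = 98.28, S_udd = 53.24, S_ddd = 28.84
Terminal payoffs (S − K): max(101.4, 0) = 101.4, max(18.28, 0) = 18.28, max(-26.76, 0) = 0, max(-51.16, 0) = 0
Node uu (S = 151.2): V_uu = e^(−0.09)·[0.7296·101.4400 + 0.2704·18.2800] = 72.1569
Node ud (S = 81.9): V_ud = e^(−0.09)·[0.7296·18.2800 + 0.2704·0.0000] = 12.1889
Node dd (S = 44.36): V_dd = e^(−0.09)·[0.7296·0.0000 + 0.2704·0.0000] = 0.0000
Node u (S = 126): V_u = e^(−0.09)·[0.7296·72.1569 + 0.2704·12.1889] = 51.1258
Node d (S = 68.25): V_d = e^(−0.09)·[0.7296·12.1889 + 0.2704·0.0000] = 8.1274
Node 0 (S = 105): V_0 = e^(−0.09)·[0.7296·51.1258 + 0.2704·8.1274] = 36.0988

$36.10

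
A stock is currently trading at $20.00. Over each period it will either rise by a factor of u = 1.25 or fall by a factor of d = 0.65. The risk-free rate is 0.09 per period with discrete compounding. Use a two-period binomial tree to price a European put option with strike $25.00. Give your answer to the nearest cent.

Risk-neutral probability p = (1 + 0.09 − 0.65)/(1.25 − 0.65) = 0.4400/0.6000 = 0.7333
Terminal stock prices: S_uu = 31.25, S_ud = 16.25, S_dd = 8.45
Terminal payoffs (K − S): max(-6.25, 0) = 0, max(8.75, 0) = 8.75, max(16.55, 0) = 16.55
Node u (S = 25): V_u = 1/1.09·[0.7333·0.0000 + 0.2667·8.7500] = 2.1407
Node d (S = 13): V_d = 1/1.09·[0.7333·8.7500 + 0.2667·16.5500] = 9.9358
Node 0 (S = 20): V_0 = 1/1.09·[0.7333·2.1407 + 0.2667·9.9358] = 3.8710

$3.87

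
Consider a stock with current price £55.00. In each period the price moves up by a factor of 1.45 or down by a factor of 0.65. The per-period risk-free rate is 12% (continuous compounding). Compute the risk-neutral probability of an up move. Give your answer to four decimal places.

Risk-neutral probability p = (e^0.12 − 0.65)/(1.45 − 0.65) = 0.4775/0.8000 = 0.5969

p = 0.5969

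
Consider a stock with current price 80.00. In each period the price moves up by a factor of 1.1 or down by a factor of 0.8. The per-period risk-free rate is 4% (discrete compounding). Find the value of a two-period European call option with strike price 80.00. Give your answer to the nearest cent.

9.94

Risk-neutral probability p = (1 + 0.04 − 0.8)/(1.1 − 0.8) = 0.2400/0.3000 = 0.8000
Terminal stock prices: S_uu = 96.8, S_ud = 70.4, S_dd = 51.2
Terminal payoffs (S − K): max(16.8, 0) = 16.8, max(-9.6, 0) = 0, max(-28.8, 0) = 0
Node u (S = 88): V_u = 1/1.04·[0.8000·16.8000 + 0.2000·0.0000] = 12.9231
Node d (S = 64): V_d = 1/1.04·[0.8000·0.0000 + 0.2000·0.0000] = 0.0000
Node 0 (S = 80): V_0 = 1/1.04·[0.8000·12.9231 + 0.2000·0.0000] = 9.9408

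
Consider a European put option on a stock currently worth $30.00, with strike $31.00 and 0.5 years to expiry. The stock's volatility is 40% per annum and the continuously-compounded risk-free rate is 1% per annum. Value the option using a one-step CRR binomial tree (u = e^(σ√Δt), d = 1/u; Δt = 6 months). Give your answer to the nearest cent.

CRR parameters: u = e^(σ√Δt) = e^(0.4·√0.5) = 1.3269, d = 1/u = 0.7536
Per-period rate: rΔt = 0.01·0.5 = 0.005, so R = e^0.005 = 1.0050
Risk-neutral probability p = (e^0.005 − 0.7536)/(1.3269 − 0.7536) = 0.2514/0.5733 = 0.4385
Terminal stock prices: S_u = 39.81, S_d = 22.61
Terminal payoffs (K − S): max(-8.807, 0) = 0, max(8.391, 0) = 8.391
Node 0 (S = 30): V_0 = e^(−0.005)·[0.4385·0.0000 + 0.5615·8.3909] = 4.6880

$4.69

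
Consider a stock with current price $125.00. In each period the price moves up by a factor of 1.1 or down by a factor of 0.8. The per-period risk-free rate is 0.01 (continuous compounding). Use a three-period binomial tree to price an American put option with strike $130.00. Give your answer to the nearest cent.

$14.30

Risk-neutral probability p = (e^0.01 − 0.8)/(1.1 − 0.8) = 0.2101/0.3000 = 0.7002
Terminal stock prices: S_uuu = 166.4, S_uud = 121, S_udd = 88, S_ddd = 64
Terminal payoffs (K − S): max(-36.38, 0) = 0, max(9, 0) = 9, max(42, 0) = 42, max(66, 0) = 66
Node uu (S = 151.3): continuation = e^(−0.01)·[0.7002·0.0000 + 0.2998·9.0000] = 2.6716; exercise value = 0.0000 ≤ continuation, so V_uu = 2.6716
Node ud (S = 110): continuation = e^(−0.01)·[0.7002·9.0000 + 0.2998·42.0000] = 18.7065; exercise value = 20.0000 > continuation, so V_ud = 20.0000 (exercise)
Node dd (S = 80): continuation = e^(−0.01)·[0.7002·42.0000 + 0.2998·66.0000] = 48.7065; exercise value = 50.0000 > continuation, so V_dd = 50.0000 (exercise)
Node u (S = 137.5): continuation = e^(−0.01)·[0.7002·2.6716 + 0.2998·20.0000] = 7.7890; exercise value = 0.0000 ≤ continuation, so V_u = 7.7890
Node d (S = 100): continuation = e^(−0.01)·[0.7002·20.0000 + 0.2998·50.0000] = 28.7065; exercise value = 30.0000 > continuation, so V_d = 30.0000 (exercise)
Node 0 (S = 125): continuation = e^(−0.01)·[0.7002·7.7890 + 0.2998·30.0000] = 14.3048; exercise value = 5.0000 ≤ continuation, so V_0 = 14.3048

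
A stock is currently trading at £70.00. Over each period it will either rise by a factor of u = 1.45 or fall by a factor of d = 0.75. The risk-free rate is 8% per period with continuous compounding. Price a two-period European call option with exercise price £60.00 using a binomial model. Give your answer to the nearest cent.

£23.69

Risk-neutral probability p = (e^0.08 − 0.75)/(1.45 − 0.75) = 0.3333/0.7000 = 0.4761
Terminal stock prices: S_uu = 147.2, S_ud = 76.12, S_dd = 39.38
Terminal payoffs (S − K): max(87.18, 0) = 87.18, max(16.12, 0) = 16.12, max(-20.62, 0) = 0
Node u (S = 101.5): V_u = e^(−0.08)·[0.4761·87.1750 + 0.5239·16.1250] = 46.1130
Node d (S = 52.5): V_d = e^(−0.08)·[0.4761·16.1250 + 0.5239·0.0000] = 7.0872
Node 0 (S = 70): V_0 = e^(−0.08)·[0.4761·46.1130 + 0.5239·7.0872] = 23.6949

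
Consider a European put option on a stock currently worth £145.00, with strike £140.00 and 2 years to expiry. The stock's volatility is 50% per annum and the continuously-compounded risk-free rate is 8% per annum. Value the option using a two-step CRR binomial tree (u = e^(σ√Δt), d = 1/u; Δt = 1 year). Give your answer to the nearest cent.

£21.74

CRR parameters: u = e^(σ√Δt) = e^(0.5·√1) = 1.6487, d = 1/u = 0.6065
Per-period rate: rΔt = 0.08·1 = 0.08, so R = e^0.08 = 1.0833
Risk-neutral probability p = (e^0.08 − 0.6065)/(1.6487 − 0.6065) = 0.4768/1.0422 = 0.4575
Terminal stock prices: S_uu = 394.2, S_ud = 145, S_dd = 53.34
Terminal payoffs (K − S): max(-254.2, 0) = 0, max(-5, 0) = 0, max(86.66, 0) = 86.66
Node u (S = 239.1): V_u = e^(−0.08)·[0.4575·0.0000 + 0.5425·0.0000] = 0.0000
Node d (S = 87.95): V_d = e^(−0.08)·[0.4575·0.0000 + 0.5425·86.6575] = 43.4008
Node 0 (S = 145): V_0 = e^(−0.08)·[0.4575·0.0000 + 0.5425·43.4008] = 21.7365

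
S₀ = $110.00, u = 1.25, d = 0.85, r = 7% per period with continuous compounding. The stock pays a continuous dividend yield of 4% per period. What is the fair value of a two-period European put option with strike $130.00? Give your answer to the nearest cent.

Per-period risk-free factor R = e^0.07 = 1.0725; dividend-adjusted growth = e^(0.07−0.04) = 1.0305.
Risk-neutral probability p = (1.0305 − 0.85)/(1.25 − 0.85) = 0.1805/0.4000 = 0.4511
Terminal stock prices: S_uu = 171.9, S_ud = 116.9, S_dd = 79.47
Terminal payoffs (K − S): max(-41.88, 0) = 0, max(13.12, 0) = 13.12, max(50.53, 0) = 50.53
Node u (S = 137.5): V_u = e^(−0.07)·[0.4511·0.0000 + 0.5489·13.1250] = 6.7168
Node d (S = 93.5): V_d = e^(−0.07)·[0.4511·13.1250 + 0.5489·50.5250] = 31.3774
Node 0 (S = 110): V_0 = e^(−0.07)·[0.4511·6.7168 + 0.5489·31.3774] = 18.8829

$18.88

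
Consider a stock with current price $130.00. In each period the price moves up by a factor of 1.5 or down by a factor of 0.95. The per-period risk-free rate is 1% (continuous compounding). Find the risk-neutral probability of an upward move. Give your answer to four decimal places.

Risk-neutral probability p = (e^0.01 − 0.95)/(1.5 − 0.95) = 0.0601/0.5500 = 0.1092

p = 0.1092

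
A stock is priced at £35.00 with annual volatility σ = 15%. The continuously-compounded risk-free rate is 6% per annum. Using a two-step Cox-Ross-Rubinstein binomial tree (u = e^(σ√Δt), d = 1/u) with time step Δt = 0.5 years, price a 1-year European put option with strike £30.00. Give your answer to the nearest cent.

CRR parameters: u = e^(σ√Δt) = e^(0.15·√0.5) = 1.1119, d = 1/u = 0.8994
Per-period rate: rΔt = 0.06·0.5 = 0.03, so R = e^0.03 = 1.0305
Risk-neutral probability p = (e^0.03 − 0.8994)/(1.1119 − 0.8994) = 0.1311/0.2125 = 0.6168
Terminal stock prices: S_uu = 43.27, S_ud = 35, S_dd = 28.31
Terminal payoffs (K − S): max(-13.27, 0) = 0, max(-5, 0) = 0, max(1.69, 0) = 1.69
Node u (S = 38.92): V_u = e^(−0.03)·[0.6168·0.0000 + 0.3832·0.0000] = 0.0000
Node d (S = 31.48): V_d = e^(−0.03)·[0.6168·0.0000 + 0.3832·1.6900] = 0.6285
Node 0 (S = 35): V_0 = e^(−0.03)·[0.6168·0.0000 + 0.3832·0.6285] = 0.2337

£0.23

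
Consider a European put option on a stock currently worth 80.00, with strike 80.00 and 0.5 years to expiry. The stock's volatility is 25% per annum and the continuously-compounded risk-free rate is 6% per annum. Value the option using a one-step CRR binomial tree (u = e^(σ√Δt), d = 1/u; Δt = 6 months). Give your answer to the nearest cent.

CRR parameters: u = e^(σ√Δt) = e^(0.25·√0.5) = 1.1934, d = 1/u = 0.8380
Per-period rate: rΔt = 0.06·0.5 = 0.03, so R = e^0.03 = 1.0305
Risk-neutral probability p = (e^0.03 − 0.8380)/(1.1934 − 0.8380) = 0.1925/0.3554 = 0.5416
Terminal stock prices: S_u = 95.47, S_d = 67.04
Terminal payoffs (K − S): max(-15.47, 0) = 0, max(12.96, 0) = 12.96
Node 0 (S = 80): V_0 = e^(−0.03)·[0.5416·0.0000 + 0.4584·12.9626] = 5.7663

5.77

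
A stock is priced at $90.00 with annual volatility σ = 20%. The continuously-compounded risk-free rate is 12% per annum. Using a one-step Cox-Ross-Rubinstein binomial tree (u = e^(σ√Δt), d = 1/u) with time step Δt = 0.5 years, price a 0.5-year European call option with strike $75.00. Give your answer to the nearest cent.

CRR parameters: u = e^(σ√Δt) = e^(0.2·√0.5) = 1.1519, d = 1/u = 0.8681
Per-period rate: rΔt = 0.12·0.5 = 0.06, so R = e^0.06 = 1.0618
Risk-neutral probability p = (e^0.06 − 0.8681)/(1.1519 − 0.8681) = 0.1937/0.2838 = 0.6826
Terminal stock prices: S_u = 103.7, S_d = 78.13
Terminal payoffs (S − K): max(28.67, 0) = 28.67, max(3.131, 0) = 3.131
Node 0 (S = 90): V_0 = e^(−0.06)·[0.6826·28.6719 + 0.3174·3.1311] = 19.3677

$19.37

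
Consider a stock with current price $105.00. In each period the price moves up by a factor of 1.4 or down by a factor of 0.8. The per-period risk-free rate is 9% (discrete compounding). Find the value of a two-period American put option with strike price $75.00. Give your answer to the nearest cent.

Risk-neutral probability p = (1 + 0.09 − 0.8)/(1.4 − 0.8) = 0.2900/0.6000 = 0.4833
Terminal stock prices: S_uu = 205.8, S_ud = 117.6, S_dd = 67.2
Terminal payoffs (K − S): max(-130.8, 0) = 0, max(-42.6, 0) = 0, max(7.8, 0) = 7.8
Node u (S = 147): continuation = 1/1.09·[0.4833·0.0000 + 0.5167·0.0000] = 0.0000; exercise value = 0.0000 ≤ continuation, so V_u = 0.0000
Node d (S = 84): continuation = 1/1.09·[0.4833·0.0000 + 0.5167·7.8000] = 3.6972; exercise value = 0.0000 ≤ continuation, so V_d = 3.6972
Node 0 (S = 105): continuation = 1/1.09·[0.4833·0.0000 + 0.5167·3.6972] = 1.7525; exercise value = 0.0000 ≤ continuation, so V_0 = 1.7525

$1.75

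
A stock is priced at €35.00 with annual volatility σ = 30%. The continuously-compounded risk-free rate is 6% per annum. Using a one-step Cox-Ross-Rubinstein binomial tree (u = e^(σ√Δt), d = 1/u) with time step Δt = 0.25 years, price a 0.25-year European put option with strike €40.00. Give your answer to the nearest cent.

CRR parameters: u = e^(σ√Δt) = e^(0.3·√0.25) = 1.1618, d = 1/u = 0.8607
Per-period rate: rΔt = 0.06·0.25 = 0.015, so R = e^0.015 = 1.0151
Risk-neutral probability p = (e^0.015 − 0.8607)/(1.1618 − 0.8607) = 0.1544/0.3011 = 0.5128
Terminal stock prices: S_u = 40.66, S_d = 30.12
Terminal payoffs (K − S): max(-0.6642, 0) = 0, max(9.875, 0) = 9.875
Node 0 (S = 35): V_0 = e^(−0.015)·[0.5128·0.0000 + 0.4872·9.8752] = 4.7400

€4.74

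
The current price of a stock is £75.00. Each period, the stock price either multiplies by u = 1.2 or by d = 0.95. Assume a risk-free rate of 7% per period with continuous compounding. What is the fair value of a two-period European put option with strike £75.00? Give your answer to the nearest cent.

£1.65

Risk-neutral probability p = (e^0.07 − 0.95)/(1.2 − 0.95) = 0.1225/0.2500 = 0.4900
Terminal stock prices: S_uu = 108, S_ud = 85.5, S_dd = 67.69
Terminal payoffs (K − S): max(-33, 0) = 0, max(-10.5, 0) = 0, max(7.312, 0) = 7.312
Node u (S = 90): V_u = e^(−0.07)·[0.4900·0.0000 + 0.5100·0.0000] = 0.0000
Node d (S = 71.25): V_d = e^(−0.07)·[0.4900·0.0000 + 0.5100·7.3125] = 3.4770
Node 0 (S = 75): V_0 = e^(−0.07)·[0.4900·0.0000 + 0.5100·3.4770] = 1.6533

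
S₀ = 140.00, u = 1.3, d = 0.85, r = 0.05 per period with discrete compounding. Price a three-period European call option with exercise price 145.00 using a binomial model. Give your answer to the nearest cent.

Risk-neutral probability p = (1 + 0.05 − 0.85)/(1.3 − 0.85) = 0.2000/0.4500 = 0.4444
Terminal stock prices: S_uuu = 307.6, S_uud = 201.1, S_udd = 131.5, S_ddd = 85.98
Terminal payoffs (S − K): max(162.6, 0) = 162.6, max(56.11, 0) = 56.11, max(-13.51, 0) = 0, max(-59.02, 0) = 0
Node uu (S = 236.6): V_uu = 1/1.05·[0.4444·162.5800 + 0.5556·56.1100] = 98.5048
Node ud (S = 154.7): V_ud = 1/1.05·[0.4444·56.1100 + 0.5556·0.0000] = 23.7503
Node dd (S = 101.1): V_dd = 1/1.05·[0.4444·0.0000 + 0.5556·0.0000] = 0.0000
Node u (S = 182): V_u = 1/1.05·[0.4444·98.5048 + 0.5556·23.7503] = 54.2614
Node d (S = 119): V_d = 1/1.05·[0.4444·23.7503 + 0.5556·0.0000] = 10.0530
Node 0 (S = 140): V_0 = 1/1.05·[0.4444·54.2614 + 0.5556·10.0530] = 28.2869

28.29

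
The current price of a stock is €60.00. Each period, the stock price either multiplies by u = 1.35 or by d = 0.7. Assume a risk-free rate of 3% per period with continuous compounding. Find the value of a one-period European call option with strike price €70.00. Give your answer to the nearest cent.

€5.43

Risk-neutral probability p = (e^0.03 − 0.7)/(1.35 − 0.7) = 0.3305/0.6500 = 0.5084
Terminal stock prices: S_u = 81, S_d = 42
Terminal payoffs (S − K): max(11, 0) = 11, max(-28, 0) = 0
Node 0 (S = 60): V_0 = e^(−0.03)·[0.5084·11.0000 + 0.4916·0.0000] = 5.4270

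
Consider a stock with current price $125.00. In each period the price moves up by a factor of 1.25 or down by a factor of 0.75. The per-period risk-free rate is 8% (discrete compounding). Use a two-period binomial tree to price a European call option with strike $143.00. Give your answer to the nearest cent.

$19.54

Risk-neutral probability p = (1 + 0.08 − 0.75)/(1.25 − 0.75) = 0.3300/0.5000 = 0.6600
Terminal stock prices: S_uu = 195.3, S_ud = 117.2, S_dd = 70.31
Terminal payoffs (S − K): max(52.31, 0) = 52.31, max(-25.81, 0) = 0, max(-72.69, 0) = 0
Node u (S = 156.2): V_u = 1/1.08·[0.6600·52.3125 + 0.3400·0.0000] = 31.9688
Node d (S = 93.75): V_d = 1/1.08·[0.6600·0.0000 + 0.3400·0.0000] = 0.0000
Node 0 (S = 125): V_0 = 1/1.08·[0.6600·31.9688 + 0.3400·0.0000] = 19.5365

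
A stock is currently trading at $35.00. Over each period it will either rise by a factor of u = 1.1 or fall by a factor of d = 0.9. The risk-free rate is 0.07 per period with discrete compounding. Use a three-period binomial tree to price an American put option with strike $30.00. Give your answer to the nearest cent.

Risk-neutral probability p = (1 + 0.07 − 0.9)/(1.1 − 0.9) = 0.1700/0.2000 = 0.8500
Terminal stock prices: S_uuu = 46.59, S_uud = 38.12, S_udd = 31.19, S_ddd = 25.52
Terminal payoffs (K − S): max(-16.59, 0) = 0, max(-8.115, 0) = 0, max(-1.185, 0) = 0, max(4.485, 0) = 4.485
Node uu (S = 42.35): continuation = 1/1.07·[0.8500·0.0000 + 0.1500·0.0000] = 0.0000; exercise value = 0.0000 ≤ continuation, so V_uu = 0.0000
Node ud (S = 34.65): continuation = 1/1.07·[0.8500·0.0000 + 0.1500·0.0000] = 0.0000; exercise value = 0.0000 ≤ continuation, so V_ud = 0.0000
Node dd (S = 28.35): continuation = 1/1.07·[0.8500·0.0000 + 0.1500·4.4850] = 0.6287; exercise value = 1.6500 > continuation, so V_dd = 1.6500 (exercise)
Node u (S = 38.5): continuation = 1/1.07·[0.8500·0.0000 + 0.1500·0.0000] = 0.0000; exercise value = 0.0000 ≤ continuation, so V_u = 0.0000
Node d (S = 31.5): continuation = 1/1.07·[0.8500·0.0000 + 0.1500·1.6500] = 0.2313; exercise value = 0.0000 ≤ continuation, so V_d = 0.2313
Node 0 (S = 35): continuation = 1/1.07·[0.8500·0.0000 + 0.1500·0.2313] = 0.0324; exercise value = 0.0000 ≤ continuation, so V_0 = 0.0324

$0.03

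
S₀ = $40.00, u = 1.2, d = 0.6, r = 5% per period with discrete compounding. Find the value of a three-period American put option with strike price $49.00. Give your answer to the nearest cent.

Risk-neutral probability p = (1 + 0.05 − 0.6)/(1.2 − 0.6) = 0.4500/0.6000 = 0.7500
Terminal stock prices: S_uuu = 69.12, S_uud = 34.56, S_udd = 17.28, S_ddd = 8.64
Terminal payoffs (K − S): max(-20.12, 0) = 0, max(14.44, 0) = 14.44, max(31.72, 0) = 31.72, max(40.36, 0) = 40.36
Node uu (S = 57.6): continuation = 1/1.05·[0.7500·0.0000 + 0.2500·14.4400] = 3.4381; exercise value = 0.0000 ≤ continuation, so V_uu = 3.4381
Node ud (S = 28.8): continuation = 1/1.05·[0.7500·14.4400 + 0.2500·31.7200] = 17.8667; exercise value = 20.2000 > continuation, so V_ud = 20.2000 (exercise)
Node dd (S = 14.4): continuation = 1/1.05·[0.7500·31.7200 + 0.2500·40.3600] = 32.2667; exercise value = 34.6000 > continuation, so V_dd = 34.6000 (exercise)
Node u (S = 48): continuation = 1/1.05·[0.7500·3.4381 + 0.2500·20.2000] = 7.2653; exercise value = 1.0000 ≤ continuation, so V_u = 7.2653
Node d (S = 24): continuation = 1/1.05·[0.7500·20.2000 + 0.2500·34.6000] = 22.6667; exercise value = 25.0000 > continuation, so V_d = 25.0000 (exercise)
Node 0 (S = 40): continuation = 1/1.05·[0.7500·7.2653 + 0.2500·25.0000] = 11.1419; exercise value = 9.0000 ≤ continuation, so V_0 = 11.1419

$11.14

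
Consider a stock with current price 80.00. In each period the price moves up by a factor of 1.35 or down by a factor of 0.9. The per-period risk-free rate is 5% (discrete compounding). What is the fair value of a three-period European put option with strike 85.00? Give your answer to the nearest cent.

6.83

Risk-neutral probability p = (1 + 0.05 − 0.9)/(1.35 − 0.9) = 0.1500/0.4500 = 0.3333
Terminal stock prices: S_uuu = 196.8, S_uud = 131.2, S_udd = 87.48, S_ddd = 58.32
Terminal payoffs (K − S): max(-111.8, 0) = 0, max(-46.22, 0) = 0, max(-2.48, 0) = 0, max(26.68, 0) = 26.68
Node uu (S = 145.8): V_uu = 1/1.05·[0.3333·0.0000 + 0.6667·0.0000] = 0.0000
Node ud (S = 97.2): V_ud = 1/1.05·[0.3333·0.0000 + 0.6667·0.0000] = 0.0000
Node dd (S = 64.8): V_dd = 1/1.05·[0.3333·0.0000 + 0.6667·26.6800] = 16.9397
Node u (S = 108): V_u = 1/1.05·[0.3333·0.0000 + 0.6667·0.0000] = 0.0000
Node d (S = 72): V_d = 1/1.05·[0.3333·0.0000 + 0.6667·16.9397] = 10.7554
Node 0 (S = 80): V_0 = 1/1.05·[0.3333·0.0000 + 0.6667·10.7554] = 6.8288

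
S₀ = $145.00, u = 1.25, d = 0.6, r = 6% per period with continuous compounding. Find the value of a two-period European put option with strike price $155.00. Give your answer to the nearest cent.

$24.51

Risk-neutral probability p = (e^0.06 − 0.6)/(1.25 − 0.6) = 0.4618/0.6500 = 0.7105
Terminal stock prices: S_uu = 226.6, S_ud = 108.8, S_dd = 52.2
Terminal payoffs (K − S): max(-71.56, 0) = 0, max(46.25, 0) = 46.25, max(102.8, 0) = 102.8
Node u (S = 181.2): V_u = e^(−0.06)·[0.7105·0.0000 + 0.2895·46.2500] = 12.6089
Node d (S = 87): V_d = e^(−0.06)·[0.7105·46.2500 + 0.2895·102.8000] = 58.9735
Node 0 (S = 145): V_0 = e^(−0.06)·[0.7105·12.6089 + 0.2895·58.9735] = 24.5147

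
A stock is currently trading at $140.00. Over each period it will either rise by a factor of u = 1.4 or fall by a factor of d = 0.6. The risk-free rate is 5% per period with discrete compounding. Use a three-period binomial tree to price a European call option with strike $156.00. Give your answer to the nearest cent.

Risk-neutral probability p = (1 + 0.05 − 0.6)/(1.4 − 0.6) = 0.4500/0.8000 = 0.5625
Terminal stock prices: S_uuu = 384.2, S_uud = 164.6, S_udd = 70.56, S_ddd = 30.24
Terminal payoffs (S − K): max(228.2, 0) = 228.2, max(8.64, 0) = 8.64, max(-85.44, 0) = 0, max(-125.8, 0) = 0
Node uu (S = 274.4): V_uu = 1/1.05·[0.5625·228.1600 + 0.4375·8.6400] = 125.8286
Node ud (S = 117.6): V_ud = 1/1.05·[0.5625·8.6400 + 0.4375·0.0000] = 4.6286
Node dd (S = 50.4): V_dd = 1/1.05·[0.5625·0.0000 + 0.4375·0.0000] = 0.0000
Node u (S = 196): V_u = 1/1.05·[0.5625·125.8286 + 0.4375·4.6286] = 69.3367
Node d (S = 84): V_d = 1/1.05·[0.5625·4.6286 + 0.4375·0.0000] = 2.4796
Node 0 (S = 140): V_0 = 1/1.05·[0.5625·69.3367 + 0.4375·2.4796] = 38.1778

$38.18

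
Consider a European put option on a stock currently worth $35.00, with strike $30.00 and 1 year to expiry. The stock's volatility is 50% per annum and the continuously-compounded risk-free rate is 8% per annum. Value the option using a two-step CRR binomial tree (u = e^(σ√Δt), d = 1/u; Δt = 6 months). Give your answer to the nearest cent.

CRR parameters: u = e^(σ√Δt) = e^(0.5·√0.5) = 1.4241, d = 1/u = 0.7022
Per-period rate: rΔt = 0.08·0.5 = 0.04, so R = e^0.04 = 1.0408
Risk-neutral probability p = (e^0.04 − 0.7022)/(1.4241 − 0.7022) = 0.3386/0.7219 = 0.4691
Terminal stock prices: S_uu = 70.98, S_ud = 35, S_dd = 17.26
Terminal payoffs (K − S): max(-40.98, 0) = 0, max(-5, 0) = 0, max(12.74, 0) = 12.74
Node u (S = 49.84): V_u = e^(−0.04)·[0.4691·0.0000 + 0.5309·0.0000] = 0.0000
Node d (S = 24.58): V_d = e^(−0.04)·[0.4691·0.0000 + 0.5309·12.7426] = 6.5004
Node 0 (S = 35): V_0 = e^(−0.04)·[0.4691·0.0000 + 0.5309·6.5004] = 3.3160

$3.32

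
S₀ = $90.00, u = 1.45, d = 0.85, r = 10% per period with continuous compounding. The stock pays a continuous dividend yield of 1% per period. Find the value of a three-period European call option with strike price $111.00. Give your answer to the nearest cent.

$19.04

Per-period risk-free factor R = e^0.1 = 1.1052; dividend-adjusted growth = e^(0.1−0.01) = 1.0942.
Risk-neutral probability p = (1.0942 − 0.85)/(1.45 − 0.85) = 0.2442/0.6000 = 0.4070
Terminal stock prices: S_uuu = 274.4, S_uud = 160.8, S_udd = 94.29, S_ddd = 55.27
Terminal payoffs (S − K): max(163.4, 0) = 163.4, max(49.84, 0) = 49.84, max(-16.71, 0) = 0, max(-55.73, 0) = 0
Node uu (S = 189.2): V_uu = e^(−0.1)·[0.4070·163.3762 + 0.5930·49.8413] = 86.9052
Node ud (S = 110.9): V_ud = e^(−0.1)·[0.4070·49.8413 + 0.5930·0.0000] = 18.3530
Node dd (S = 65.02): V_dd = e^(−0.1)·[0.4070·0.0000 + 0.5930·0.0000] = 0.0000
Node u (S = 130.5): V_u = e^(−0.1)·[0.4070·86.9052 + 0.5930·18.3530] = 41.8495
Node d (S = 76.5): V_d = e^(−0.1)·[0.4070·18.3530 + 0.5930·0.0000] = 6.7581
Node 0 (S = 90): V_0 = e^(−0.1)·[0.4070·41.8495 + 0.5930·6.7581] = 19.0367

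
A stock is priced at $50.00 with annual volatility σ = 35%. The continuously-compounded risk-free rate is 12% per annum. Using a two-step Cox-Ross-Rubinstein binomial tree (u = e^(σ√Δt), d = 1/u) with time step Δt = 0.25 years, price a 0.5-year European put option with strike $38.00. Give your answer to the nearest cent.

$0.54

CRR parameters: u = e^(σ√Δt) = e^(0.35·√0.25) = 1.1912, d = 1/u = 0.8395
Per-period rate: rΔt = 0.12·0.25 = 0.03, so R = e^0.03 = 1.0305
Risk-neutral probability p = (e^0.03 − 0.8395)/(1.1912 − 0.8395) = 0.1910/0.3518 = 0.5429
Terminal stock prices: S_uu = 70.95, S_ud = 50, S_dd = 35.23
Terminal payoffs (K − S): max(-32.95, 0) = 0, max(-12, 0) = 0, max(2.766, 0) = 2.766
Node u (S = 59.56): V_u = e^(−0.03)·[0.5429·0.0000 + 0.4571·0.0000] = 0.0000
Node d (S = 41.97): V_d = e^(−0.03)·[0.5429·0.0000 + 0.4571·2.7656] = 1.2267
Node 0 (S = 50): V_0 = e^(−0.03)·[0.5429·0.0000 + 0.4571·1.2267] = 0.5441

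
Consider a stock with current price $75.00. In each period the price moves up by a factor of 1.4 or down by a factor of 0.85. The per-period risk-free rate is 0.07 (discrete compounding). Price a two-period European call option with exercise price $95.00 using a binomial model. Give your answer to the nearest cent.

$7.27

Risk-neutral probability p = (1 + 0.07 − 0.85)/(1.4 − 0.85) = 0.2200/0.5500 = 0.4000
Terminal stock prices: S_uu = 147, S_ud = 89.25, S_dd = 54.19
Terminal payoffs (S − K): max(52, 0) = 52, max(-5.75, 0) = 0, max(-40.81, 0) = 0
Node u (S = 105): V_u = 1/1.07·[0.4000·52.0000 + 0.6000·0.0000] = 19.4393
Node d (S = 63.75): V_d = 1/1.07·[0.4000·0.0000 + 0.6000·0.0000] = 0.0000
Node 0 (S = 75): V_0 = 1/1.07·[0.4000·19.4393 + 0.6000·0.0000] = 7.2670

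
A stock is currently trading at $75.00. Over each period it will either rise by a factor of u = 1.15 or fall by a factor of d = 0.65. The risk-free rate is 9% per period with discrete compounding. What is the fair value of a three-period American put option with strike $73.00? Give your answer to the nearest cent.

Risk-neutral probability p = (1 + 0.09 − 0.65)/(1.15 − 0.65) = 0.4400/0.5000 = 0.8800
Terminal stock prices: S_uuu = 114.1, S_uud = 64.47, S_udd = 36.44, S_ddd = 20.6
Terminal payoffs (K − S): max(-41.07, 0) = 0, max(8.528, 0) = 8.528, max(36.56, 0) = 36.56, max(52.4, 0) = 52.4
Node uu (S = 99.19): continuation = 1/1.09·[0.8800·0.0000 + 0.1200·8.5281] = 0.9389; exercise value = 0.0000 ≤ continuation, so V_uu = 0.9389
Node ud (S = 56.06): continuation = 1/1.09·[0.8800·8.5281 + 0.1200·36.5594] = 10.9100; exercise value = 16.9375 > continuation, so V_ud = 16.9375 (exercise)
Node dd (S = 31.69): continuation = 1/1.09·[0.8800·36.5594 + 0.1200·52.4031] = 35.2850; exercise value = 41.3125 > continuation, so V_dd = 41.3125 (exercise)
Node u (S = 86.25): continuation = 1/1.09·[0.8800·0.9389 + 0.1200·16.9375] = 2.6227; exercise value = 0.0000 ≤ continuation, so V_u = 2.6227
Node d (S = 48.75): continuation = 1/1.09·[0.8800·16.9375 + 0.1200·41.3125] = 18.2225; exercise value = 24.2500 > continuation, so V_d = 24.2500 (exercise)
Node 0 (S = 75): continuation = 1/1.09·[0.8800·2.6227 + 0.1200·24.2500] = 4.7871; exercise value = 0.0000 ≤ continuation, so V_0 = 4.7871

$4.79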